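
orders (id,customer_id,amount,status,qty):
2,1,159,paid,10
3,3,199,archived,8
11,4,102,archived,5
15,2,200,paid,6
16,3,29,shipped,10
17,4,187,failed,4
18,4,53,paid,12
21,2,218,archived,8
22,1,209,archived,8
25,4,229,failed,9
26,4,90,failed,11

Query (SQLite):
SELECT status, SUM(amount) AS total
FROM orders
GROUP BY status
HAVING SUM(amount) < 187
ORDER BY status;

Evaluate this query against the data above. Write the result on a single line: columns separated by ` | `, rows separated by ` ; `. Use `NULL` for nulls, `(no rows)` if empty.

shipped | 29

Partition orders by status; compute SUM(amount) within each group.
HAVING: keep groups where SUM(amount) < 187.
  archived: ids {3, 11, 21, 22} → SUM(amount)=728
  failed: ids {17, 25, 26} → SUM(amount)=506
  paid: ids {2, 15, 18} → SUM(amount)=412
  shipped: ids {16} → SUM(amount)=29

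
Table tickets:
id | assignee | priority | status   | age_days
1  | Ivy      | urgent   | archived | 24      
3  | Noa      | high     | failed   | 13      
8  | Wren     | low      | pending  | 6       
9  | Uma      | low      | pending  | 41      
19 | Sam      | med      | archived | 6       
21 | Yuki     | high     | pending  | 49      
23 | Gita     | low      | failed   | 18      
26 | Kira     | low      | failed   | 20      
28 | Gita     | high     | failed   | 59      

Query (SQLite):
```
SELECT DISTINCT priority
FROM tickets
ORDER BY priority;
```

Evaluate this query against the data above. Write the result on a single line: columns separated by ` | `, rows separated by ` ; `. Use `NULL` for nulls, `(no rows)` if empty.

high ; low ; med ; urgent

Collect distinct priority values from tickets.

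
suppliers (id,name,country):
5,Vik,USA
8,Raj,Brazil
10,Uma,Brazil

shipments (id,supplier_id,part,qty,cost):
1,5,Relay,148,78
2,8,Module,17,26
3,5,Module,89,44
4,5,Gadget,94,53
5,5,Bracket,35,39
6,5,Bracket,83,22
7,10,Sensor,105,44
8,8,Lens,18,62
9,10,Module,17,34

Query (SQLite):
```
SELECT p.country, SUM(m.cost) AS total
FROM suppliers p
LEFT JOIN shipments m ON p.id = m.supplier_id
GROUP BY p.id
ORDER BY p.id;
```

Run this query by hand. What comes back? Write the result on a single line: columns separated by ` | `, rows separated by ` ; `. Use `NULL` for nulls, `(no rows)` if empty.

USA | 236 ; Brazil | 88 ; Brazil | 78

LEFT JOIN keeps every suppliers row; unmatched ones get NULL for shipments columns.
Group by suppliers.id and compute SUM(m.cost). SUM over an all-NULL group is NULL.
  5: ids {1, 3, 4, 5, 6} → SUM(m.cost)=236
  8: ids {2, 8} → SUM(m.cost)=88
  10: ids {7, 9} → SUM(m.cost)=78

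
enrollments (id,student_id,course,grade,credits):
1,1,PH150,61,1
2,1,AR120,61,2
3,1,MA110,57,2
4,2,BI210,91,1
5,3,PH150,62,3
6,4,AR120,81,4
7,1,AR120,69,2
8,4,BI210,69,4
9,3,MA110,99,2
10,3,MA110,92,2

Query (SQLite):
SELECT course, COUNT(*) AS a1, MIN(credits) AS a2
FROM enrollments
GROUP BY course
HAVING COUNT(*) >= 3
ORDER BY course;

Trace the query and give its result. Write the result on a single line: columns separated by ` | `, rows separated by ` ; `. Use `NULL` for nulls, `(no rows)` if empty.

Group enrollments by course.
Per group compute: COUNT(*), MIN(credits).
HAVING: drop groups with fewer than 3 rows.
  AR120: ids {2, 6, 7} → COUNT(*)=3, MIN(credits)=2
  BI210: ids {4, 8} → COUNT(*)=2, MIN(credits)=1
  MA110: ids {3, 9, 10} → COUNT(*)=3, MIN(credits)=2
  PH150: ids {1, 5} → COUNT(*)=2, MIN(credits)=1

AR120 | 3 | 2 ; MA110 | 3 | 2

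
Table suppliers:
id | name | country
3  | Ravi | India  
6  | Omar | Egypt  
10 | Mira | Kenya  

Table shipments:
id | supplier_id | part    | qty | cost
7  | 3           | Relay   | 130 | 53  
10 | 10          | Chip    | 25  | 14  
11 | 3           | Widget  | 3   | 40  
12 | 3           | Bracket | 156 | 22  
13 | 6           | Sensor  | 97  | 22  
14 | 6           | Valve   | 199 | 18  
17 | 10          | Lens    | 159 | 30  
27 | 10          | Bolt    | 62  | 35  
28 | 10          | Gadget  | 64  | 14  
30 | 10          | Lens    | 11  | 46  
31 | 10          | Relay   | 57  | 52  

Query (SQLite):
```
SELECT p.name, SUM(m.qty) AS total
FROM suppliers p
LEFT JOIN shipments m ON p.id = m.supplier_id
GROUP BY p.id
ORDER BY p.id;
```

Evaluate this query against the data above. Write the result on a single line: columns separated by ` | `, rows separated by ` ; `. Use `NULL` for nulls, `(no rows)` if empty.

LEFT JOIN keeps every suppliers row; unmatched ones get NULL for shipments columns.
Group by suppliers.id and compute SUM(m.qty). SUM over an all-NULL group is NULL.
  3: ids {7, 11, 12} → SUM(m.qty)=289
  6: ids {13, 14} → SUM(m.qty)=296
  10: ids {10, 17, 27, 28, 30, 31} → SUM(m.qty)=378

Ravi | 289 ; Omar | 296 ; Mira | 378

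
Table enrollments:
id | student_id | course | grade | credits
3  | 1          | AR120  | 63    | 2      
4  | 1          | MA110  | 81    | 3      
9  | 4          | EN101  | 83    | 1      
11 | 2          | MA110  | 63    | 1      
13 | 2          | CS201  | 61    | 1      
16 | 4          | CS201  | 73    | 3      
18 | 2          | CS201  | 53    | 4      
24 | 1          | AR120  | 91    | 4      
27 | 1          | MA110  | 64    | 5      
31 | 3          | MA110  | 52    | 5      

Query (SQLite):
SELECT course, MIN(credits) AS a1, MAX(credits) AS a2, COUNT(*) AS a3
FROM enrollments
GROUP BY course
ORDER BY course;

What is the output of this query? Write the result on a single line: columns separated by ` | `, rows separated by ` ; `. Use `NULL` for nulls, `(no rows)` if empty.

AR120 | 2 | 4 | 2 ; CS201 | 1 | 4 | 3 ; EN101 | 1 | 1 | 1 ; MA110 | 1 | 5 | 4

Group enrollments by course.
Per group compute: MIN(credits), MAX(credits), COUNT(*).
  AR120: ids {3, 24} → MIN(credits)=2, MAX(credits)=4, COUNT(*)=2
  CS201: ids {13, 16, 18} → MIN(credits)=1, MAX(credits)=4, COUNT(*)=3
  EN101: ids {9} → MIN(credits)=1, MAX(credits)=1, COUNT(*)=1
  MA110: ids {4, 11, 27, 31} → MIN(credits)=1, MAX(credits)=5, COUNT(*)=4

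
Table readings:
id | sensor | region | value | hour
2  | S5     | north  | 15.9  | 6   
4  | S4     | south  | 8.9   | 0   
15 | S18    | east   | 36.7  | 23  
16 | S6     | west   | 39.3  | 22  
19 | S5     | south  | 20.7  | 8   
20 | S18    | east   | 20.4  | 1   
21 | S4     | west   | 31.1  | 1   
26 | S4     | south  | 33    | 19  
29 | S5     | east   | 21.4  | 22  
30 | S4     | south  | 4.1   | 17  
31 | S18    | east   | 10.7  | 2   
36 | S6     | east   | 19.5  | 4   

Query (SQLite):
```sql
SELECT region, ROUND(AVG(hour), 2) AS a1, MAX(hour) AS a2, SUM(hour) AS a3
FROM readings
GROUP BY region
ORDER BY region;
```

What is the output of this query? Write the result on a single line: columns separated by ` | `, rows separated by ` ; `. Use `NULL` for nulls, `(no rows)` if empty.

east | 10.4 | 23 | 52 ; north | 6 | 6 | 6 ; south | 11 | 19 | 44 ; west | 11.5 | 22 | 23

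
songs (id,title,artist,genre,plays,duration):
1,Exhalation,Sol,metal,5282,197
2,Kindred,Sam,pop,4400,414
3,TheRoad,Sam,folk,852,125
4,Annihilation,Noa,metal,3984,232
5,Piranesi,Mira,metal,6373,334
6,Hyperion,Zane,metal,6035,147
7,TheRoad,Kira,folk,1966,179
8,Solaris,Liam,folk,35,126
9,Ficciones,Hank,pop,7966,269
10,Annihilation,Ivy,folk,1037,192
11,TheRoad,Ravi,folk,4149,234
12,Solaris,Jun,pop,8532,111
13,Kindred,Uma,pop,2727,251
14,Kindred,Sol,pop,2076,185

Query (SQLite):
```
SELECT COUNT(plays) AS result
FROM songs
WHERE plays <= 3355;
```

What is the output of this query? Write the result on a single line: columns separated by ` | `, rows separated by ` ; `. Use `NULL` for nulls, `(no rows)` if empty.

6

Rows where plays <= 3355 → plays values: [852, 1966, 35, 1037, 2727, 2076].
COUNT(plays) counts non-NULL values → 6.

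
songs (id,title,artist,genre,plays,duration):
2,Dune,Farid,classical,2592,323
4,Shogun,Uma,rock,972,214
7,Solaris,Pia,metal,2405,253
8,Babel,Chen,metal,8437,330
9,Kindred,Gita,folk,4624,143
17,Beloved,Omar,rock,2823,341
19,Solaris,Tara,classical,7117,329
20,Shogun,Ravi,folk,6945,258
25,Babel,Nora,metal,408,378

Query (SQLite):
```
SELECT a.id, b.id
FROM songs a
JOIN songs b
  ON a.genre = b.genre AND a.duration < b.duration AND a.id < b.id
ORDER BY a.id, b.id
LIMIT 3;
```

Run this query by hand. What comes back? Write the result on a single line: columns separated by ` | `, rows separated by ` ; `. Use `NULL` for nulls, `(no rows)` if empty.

Pairs (a,b) with same genre, a.duration < b.duration, a.id < b.id.
genre groups: classical:{2,19} folk:{9,20} metal:{7,8,25} rock:{4,17}
Ordered by (a.id, b.id); first 3.

2 | 19 ; 4 | 17 ; 7 | 8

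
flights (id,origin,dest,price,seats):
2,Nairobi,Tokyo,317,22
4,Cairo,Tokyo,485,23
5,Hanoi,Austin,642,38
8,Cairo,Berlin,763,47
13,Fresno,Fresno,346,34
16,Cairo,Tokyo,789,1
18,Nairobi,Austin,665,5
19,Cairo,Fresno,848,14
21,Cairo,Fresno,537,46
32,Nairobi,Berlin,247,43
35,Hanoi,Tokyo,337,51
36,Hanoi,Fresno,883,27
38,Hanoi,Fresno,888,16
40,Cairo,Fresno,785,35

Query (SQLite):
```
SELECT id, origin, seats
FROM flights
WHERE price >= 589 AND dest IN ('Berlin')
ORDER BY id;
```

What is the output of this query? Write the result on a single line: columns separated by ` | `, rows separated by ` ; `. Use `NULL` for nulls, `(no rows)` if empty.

price >= 589: ids {5, 8, 16, 18, 19, 36, 38, 40}
dest IN ('Berlin'): ids {8, 32}
Combine with AND.

8 | Cairo | 47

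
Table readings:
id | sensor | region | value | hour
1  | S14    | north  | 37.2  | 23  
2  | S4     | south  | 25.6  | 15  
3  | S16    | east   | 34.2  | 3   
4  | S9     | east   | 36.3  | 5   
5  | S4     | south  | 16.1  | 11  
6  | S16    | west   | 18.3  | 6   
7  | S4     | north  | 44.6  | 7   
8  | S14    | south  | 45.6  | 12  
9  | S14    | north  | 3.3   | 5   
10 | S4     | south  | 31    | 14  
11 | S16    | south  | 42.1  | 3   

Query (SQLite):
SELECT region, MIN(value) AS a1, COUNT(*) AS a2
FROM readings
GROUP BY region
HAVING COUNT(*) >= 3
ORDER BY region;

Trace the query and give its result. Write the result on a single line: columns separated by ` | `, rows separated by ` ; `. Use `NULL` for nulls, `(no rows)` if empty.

Group readings by region.
Per group compute: MIN(value), COUNT(*).
HAVING: drop groups with fewer than 3 rows.
  east: ids {3, 4} → MIN(value)=34.2, COUNT(*)=2
  north: ids {1, 7, 9} → MIN(value)=3.3, COUNT(*)=3
  south: ids {2, 5, 8, 10, 11} → MIN(value)=16.1, COUNT(*)=5
  west: ids {6} → MIN(value)=18.3, COUNT(*)=1

north | 3.3 | 3 ; south | 16.1 | 5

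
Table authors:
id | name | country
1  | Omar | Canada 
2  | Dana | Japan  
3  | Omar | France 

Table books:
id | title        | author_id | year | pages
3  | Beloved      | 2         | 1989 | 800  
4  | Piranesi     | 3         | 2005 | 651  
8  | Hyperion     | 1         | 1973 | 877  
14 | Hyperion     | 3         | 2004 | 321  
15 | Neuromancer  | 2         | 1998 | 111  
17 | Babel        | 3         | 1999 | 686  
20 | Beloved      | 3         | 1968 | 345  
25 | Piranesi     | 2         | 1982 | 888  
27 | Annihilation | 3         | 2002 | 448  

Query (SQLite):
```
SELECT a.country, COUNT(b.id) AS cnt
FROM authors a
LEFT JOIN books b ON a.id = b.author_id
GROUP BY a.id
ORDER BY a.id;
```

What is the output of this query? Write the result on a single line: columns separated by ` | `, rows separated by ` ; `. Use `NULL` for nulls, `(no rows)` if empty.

LEFT JOIN keeps every authors row; unmatched ones get NULL for books columns.
Group by authors.id and compute COUNT(b.id). COUNT(col) of an all-NULL group is 0.
  1: ids {8} → COUNT(b.id)=1
  2: ids {3, 15, 25} → COUNT(b.id)=3
  3: ids {4, 14, 17, 20, 27} → COUNT(b.id)=5

Canada | 1 ; Japan | 3 ; France | 5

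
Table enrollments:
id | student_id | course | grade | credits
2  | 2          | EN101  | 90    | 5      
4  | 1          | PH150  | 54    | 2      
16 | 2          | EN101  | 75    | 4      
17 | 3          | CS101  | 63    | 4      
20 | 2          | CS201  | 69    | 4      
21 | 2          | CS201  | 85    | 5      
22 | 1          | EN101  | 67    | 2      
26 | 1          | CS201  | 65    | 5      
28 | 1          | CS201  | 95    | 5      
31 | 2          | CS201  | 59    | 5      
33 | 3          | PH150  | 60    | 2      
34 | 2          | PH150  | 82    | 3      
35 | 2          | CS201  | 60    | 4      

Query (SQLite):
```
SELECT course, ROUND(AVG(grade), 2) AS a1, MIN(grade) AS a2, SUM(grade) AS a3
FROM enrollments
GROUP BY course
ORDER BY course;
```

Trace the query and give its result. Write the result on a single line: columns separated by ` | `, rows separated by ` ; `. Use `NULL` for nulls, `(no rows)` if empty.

CS101 | 63 | 63 | 63 ; CS201 | 72.17 | 59 | 433 ; EN101 | 77.33 | 67 | 232 ; PH150 | 65.33 | 54 | 196

Group enrollments by course.
Per group compute: ROUND(AVG(grade), 2), MIN(grade), SUM(grade).
  CS101: ids {17} → ROUND(AVG(grade), 2)=63, MIN(grade)=63, SUM(grade)=63
  CS201: ids {20, 21, 26, 28, 31, 35} → ROUND(AVG(grade), 2)=72.17, MIN(grade)=59, SUM(grade)=433
  EN101: ids {2, 16, 22} → ROUND(AVG(grade), 2)=77.33, MIN(grade)=67, SUM(grade)=232
  PH150: ids {4, 33, 34} → ROUND(AVG(grade), 2)=65.33, MIN(grade)=54, SUM(grade)=196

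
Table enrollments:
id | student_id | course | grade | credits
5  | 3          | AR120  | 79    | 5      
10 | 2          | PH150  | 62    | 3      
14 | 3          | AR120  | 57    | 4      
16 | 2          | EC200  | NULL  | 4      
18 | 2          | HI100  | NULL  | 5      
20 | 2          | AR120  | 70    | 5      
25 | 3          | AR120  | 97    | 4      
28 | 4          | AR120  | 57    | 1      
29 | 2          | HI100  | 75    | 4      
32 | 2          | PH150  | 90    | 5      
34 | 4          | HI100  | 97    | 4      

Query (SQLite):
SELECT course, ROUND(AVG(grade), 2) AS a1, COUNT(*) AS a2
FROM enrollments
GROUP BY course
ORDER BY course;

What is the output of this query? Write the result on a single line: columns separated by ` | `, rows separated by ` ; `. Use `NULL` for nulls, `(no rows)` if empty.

AR120 | 72 | 5 ; EC200 | NULL | 1 ; HI100 | 86 | 3 ; PH150 | 76 | 2

Group enrollments by course.
Per group compute: ROUND(AVG(grade), 2), COUNT(*).
  AR120: ids {5, 14, 20, 25, 28} → ROUND(AVG(grade), 2)=72, COUNT(*)=5
  EC200: ids {16} → ROUND(AVG(grade), 2)=NULL, COUNT(*)=1
  HI100: ids {18, 29, 34} → ROUND(AVG(grade), 2)=86, COUNT(*)=3
  PH150: ids {10, 32} → ROUND(AVG(grade), 2)=76, COUNT(*)=2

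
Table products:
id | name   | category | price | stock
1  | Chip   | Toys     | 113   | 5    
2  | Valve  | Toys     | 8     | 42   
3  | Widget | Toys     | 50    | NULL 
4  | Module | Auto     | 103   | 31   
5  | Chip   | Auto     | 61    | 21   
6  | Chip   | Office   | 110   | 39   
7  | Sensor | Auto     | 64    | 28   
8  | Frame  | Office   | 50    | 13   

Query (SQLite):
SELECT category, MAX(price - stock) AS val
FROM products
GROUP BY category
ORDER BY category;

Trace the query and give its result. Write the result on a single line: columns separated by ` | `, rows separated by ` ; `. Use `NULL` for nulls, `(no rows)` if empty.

Auto | 72 ; Office | 71 ; Toys | 108

For each row compute price - stock.
Group by category; take MAX of the expression per group.
  Auto: ids {4, 5, 7} → MAX(price - stock)=72
  Office: ids {6, 8} → MAX(price - stock)=71
  Toys: ids {1, 2, 3} → MAX(price - stock)=108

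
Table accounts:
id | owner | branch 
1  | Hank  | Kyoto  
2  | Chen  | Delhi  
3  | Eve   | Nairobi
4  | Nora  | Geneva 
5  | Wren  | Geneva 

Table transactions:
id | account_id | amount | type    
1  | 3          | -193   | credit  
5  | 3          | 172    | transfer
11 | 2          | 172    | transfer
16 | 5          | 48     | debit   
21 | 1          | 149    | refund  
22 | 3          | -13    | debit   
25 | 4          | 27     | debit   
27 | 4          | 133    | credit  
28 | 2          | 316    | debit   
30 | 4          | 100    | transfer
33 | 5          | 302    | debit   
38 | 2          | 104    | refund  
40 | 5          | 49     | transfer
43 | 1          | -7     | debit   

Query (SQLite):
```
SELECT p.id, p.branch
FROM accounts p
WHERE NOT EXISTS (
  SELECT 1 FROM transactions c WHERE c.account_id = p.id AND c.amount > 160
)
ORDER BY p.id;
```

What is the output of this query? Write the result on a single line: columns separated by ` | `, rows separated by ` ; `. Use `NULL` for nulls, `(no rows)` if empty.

1 | Kyoto ; 4 | Geneva

For each accounts row, check whether any transactions with matching account_id has amount > 160.
Keep rows where that is false.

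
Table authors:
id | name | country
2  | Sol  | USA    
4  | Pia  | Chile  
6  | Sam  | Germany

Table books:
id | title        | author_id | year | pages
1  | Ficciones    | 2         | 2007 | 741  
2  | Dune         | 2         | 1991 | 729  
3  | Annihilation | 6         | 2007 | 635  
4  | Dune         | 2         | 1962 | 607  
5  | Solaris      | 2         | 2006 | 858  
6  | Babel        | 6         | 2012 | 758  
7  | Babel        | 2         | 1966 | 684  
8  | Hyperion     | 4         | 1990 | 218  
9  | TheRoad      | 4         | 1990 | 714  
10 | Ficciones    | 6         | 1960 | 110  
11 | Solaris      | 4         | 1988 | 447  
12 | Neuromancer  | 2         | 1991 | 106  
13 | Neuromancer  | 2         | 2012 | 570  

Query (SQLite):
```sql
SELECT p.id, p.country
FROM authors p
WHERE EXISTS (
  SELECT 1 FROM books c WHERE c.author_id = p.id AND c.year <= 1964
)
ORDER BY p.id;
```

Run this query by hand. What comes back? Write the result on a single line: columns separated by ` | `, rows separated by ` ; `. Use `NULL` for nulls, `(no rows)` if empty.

For each authors row, check whether any books with matching author_id has year <= 1964.
Keep rows where that is true.

2 | USA ; 6 | Germany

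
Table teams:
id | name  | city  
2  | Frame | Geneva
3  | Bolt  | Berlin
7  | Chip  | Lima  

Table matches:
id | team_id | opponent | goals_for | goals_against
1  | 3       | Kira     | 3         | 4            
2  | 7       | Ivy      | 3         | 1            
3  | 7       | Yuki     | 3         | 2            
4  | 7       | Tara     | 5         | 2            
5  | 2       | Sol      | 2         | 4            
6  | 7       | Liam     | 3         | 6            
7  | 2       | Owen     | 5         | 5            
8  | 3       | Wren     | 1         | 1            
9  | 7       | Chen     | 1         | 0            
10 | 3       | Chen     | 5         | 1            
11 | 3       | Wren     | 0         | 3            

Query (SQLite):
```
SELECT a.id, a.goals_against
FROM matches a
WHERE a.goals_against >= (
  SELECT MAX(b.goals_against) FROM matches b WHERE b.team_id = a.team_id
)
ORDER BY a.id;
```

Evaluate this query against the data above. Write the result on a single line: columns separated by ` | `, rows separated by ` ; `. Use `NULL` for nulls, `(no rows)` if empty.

1 | 4 ; 6 | 6 ; 7 | 5

For each matches row a, compute MAX(goals_against) over rows sharing a.team_id.
Keep row a if a.goals_against >= that per-group MAX.
  team_id=2: MAX(goals_against) = 5
  team_id=3: MAX(goals_against) = 4
  team_id=7: MAX(goals_against) = 6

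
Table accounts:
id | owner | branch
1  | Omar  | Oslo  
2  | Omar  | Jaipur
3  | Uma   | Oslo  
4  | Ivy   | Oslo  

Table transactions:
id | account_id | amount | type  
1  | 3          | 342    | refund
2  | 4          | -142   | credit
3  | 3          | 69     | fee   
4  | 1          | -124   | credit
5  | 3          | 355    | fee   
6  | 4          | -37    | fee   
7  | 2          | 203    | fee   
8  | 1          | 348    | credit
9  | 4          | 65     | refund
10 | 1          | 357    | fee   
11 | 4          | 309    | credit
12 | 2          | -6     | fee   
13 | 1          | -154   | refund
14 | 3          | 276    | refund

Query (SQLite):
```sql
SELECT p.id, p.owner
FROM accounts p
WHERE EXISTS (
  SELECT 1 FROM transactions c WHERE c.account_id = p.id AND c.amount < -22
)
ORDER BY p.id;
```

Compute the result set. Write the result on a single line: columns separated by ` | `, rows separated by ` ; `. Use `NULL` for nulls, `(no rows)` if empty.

1 | Omar ; 4 | Ivy

For each accounts row, check whether any transactions with matching account_id has amount < -22.
Keep rows where that is true.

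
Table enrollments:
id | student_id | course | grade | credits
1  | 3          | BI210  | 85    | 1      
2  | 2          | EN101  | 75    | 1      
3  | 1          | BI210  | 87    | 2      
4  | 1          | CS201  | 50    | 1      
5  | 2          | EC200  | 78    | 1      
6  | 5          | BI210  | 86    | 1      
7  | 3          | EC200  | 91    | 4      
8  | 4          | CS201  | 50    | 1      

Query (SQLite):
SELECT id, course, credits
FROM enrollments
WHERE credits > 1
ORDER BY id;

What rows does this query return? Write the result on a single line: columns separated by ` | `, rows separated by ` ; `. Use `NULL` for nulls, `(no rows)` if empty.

3 | BI210 | 2 ; 7 | EC200 | 4

credits > 1: ids {3, 7}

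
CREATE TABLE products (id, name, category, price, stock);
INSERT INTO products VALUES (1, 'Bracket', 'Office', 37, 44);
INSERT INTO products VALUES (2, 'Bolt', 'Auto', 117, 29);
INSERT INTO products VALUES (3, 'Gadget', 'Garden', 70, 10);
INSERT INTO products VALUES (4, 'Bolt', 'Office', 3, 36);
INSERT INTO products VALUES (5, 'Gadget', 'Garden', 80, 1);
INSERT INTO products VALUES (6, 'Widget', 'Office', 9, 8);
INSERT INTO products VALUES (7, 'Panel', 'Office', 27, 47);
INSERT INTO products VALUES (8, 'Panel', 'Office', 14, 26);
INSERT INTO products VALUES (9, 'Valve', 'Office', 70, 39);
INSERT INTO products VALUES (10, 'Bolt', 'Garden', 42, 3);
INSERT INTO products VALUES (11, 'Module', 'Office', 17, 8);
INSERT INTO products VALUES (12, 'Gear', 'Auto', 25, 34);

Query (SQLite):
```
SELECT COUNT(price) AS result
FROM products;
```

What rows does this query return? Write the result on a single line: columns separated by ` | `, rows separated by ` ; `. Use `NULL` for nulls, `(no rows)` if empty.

12

All price values: [37, 117, 70, 3, 80, 9, 27, 14, 70, 42, 17, 25].
COUNT(price) counts non-NULL values → 12.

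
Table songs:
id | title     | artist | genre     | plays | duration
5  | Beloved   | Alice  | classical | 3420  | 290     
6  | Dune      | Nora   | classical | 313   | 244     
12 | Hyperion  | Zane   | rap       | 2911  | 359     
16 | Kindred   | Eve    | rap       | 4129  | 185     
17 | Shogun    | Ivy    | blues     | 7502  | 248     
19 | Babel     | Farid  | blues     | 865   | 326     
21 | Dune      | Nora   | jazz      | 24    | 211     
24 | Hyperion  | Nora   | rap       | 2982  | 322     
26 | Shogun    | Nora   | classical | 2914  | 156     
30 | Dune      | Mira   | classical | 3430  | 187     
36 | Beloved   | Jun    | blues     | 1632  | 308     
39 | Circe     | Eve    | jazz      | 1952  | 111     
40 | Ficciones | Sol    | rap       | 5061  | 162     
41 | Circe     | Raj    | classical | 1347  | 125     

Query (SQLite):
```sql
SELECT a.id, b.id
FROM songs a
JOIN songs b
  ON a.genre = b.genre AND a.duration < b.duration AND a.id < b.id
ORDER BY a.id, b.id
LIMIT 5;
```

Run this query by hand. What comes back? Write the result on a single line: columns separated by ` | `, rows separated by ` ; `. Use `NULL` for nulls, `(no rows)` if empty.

Pairs (a,b) with same genre, a.duration < b.duration, a.id < b.id.
genre groups: blues:{17,19,36} classical:{5,6,26,30,41} jazz:{21,39} rap:{12,16,24,40}
Ordered by (a.id, b.id); first 5.

16 | 24 ; 17 | 19 ; 17 | 36 ; 26 | 30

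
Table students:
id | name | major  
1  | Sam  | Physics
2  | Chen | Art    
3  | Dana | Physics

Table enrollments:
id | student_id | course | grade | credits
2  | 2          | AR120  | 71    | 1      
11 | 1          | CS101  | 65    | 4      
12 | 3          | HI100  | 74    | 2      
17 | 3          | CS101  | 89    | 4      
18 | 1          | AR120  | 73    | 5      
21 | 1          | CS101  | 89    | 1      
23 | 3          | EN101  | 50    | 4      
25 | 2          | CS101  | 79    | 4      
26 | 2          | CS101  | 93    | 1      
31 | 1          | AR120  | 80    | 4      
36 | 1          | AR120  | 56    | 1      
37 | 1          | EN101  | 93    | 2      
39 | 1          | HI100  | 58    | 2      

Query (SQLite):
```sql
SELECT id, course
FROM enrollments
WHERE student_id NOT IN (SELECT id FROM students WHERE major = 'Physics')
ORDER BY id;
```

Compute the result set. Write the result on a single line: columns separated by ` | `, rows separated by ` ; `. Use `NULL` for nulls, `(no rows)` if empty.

Inner query: students.id where major = 'Physics'.
Outer: keep enrollments rows whose student_id is not in that set.
Inner query → {1, 3}

2 | AR120 ; 25 | CS101 ; 26 | CS101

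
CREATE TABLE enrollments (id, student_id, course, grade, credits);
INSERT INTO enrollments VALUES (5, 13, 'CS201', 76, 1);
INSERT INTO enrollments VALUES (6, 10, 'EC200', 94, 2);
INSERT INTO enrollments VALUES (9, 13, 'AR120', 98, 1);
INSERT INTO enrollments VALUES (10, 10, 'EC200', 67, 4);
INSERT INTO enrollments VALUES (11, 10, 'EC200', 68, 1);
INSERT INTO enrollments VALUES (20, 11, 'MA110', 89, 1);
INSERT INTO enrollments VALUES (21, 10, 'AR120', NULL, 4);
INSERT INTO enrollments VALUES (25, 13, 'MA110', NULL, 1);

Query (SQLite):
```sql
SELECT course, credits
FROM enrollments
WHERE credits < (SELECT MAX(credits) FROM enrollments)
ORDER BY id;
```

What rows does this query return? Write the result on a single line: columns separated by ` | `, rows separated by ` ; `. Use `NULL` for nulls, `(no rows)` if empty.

CS201 | 1 ; EC200 | 2 ; AR120 | 1 ; EC200 | 1 ; MA110 | 1 ; MA110 | 1

Scalar subquery: MAX(credits) over all enrollments rows = 4.
Keep rows where credits < that value.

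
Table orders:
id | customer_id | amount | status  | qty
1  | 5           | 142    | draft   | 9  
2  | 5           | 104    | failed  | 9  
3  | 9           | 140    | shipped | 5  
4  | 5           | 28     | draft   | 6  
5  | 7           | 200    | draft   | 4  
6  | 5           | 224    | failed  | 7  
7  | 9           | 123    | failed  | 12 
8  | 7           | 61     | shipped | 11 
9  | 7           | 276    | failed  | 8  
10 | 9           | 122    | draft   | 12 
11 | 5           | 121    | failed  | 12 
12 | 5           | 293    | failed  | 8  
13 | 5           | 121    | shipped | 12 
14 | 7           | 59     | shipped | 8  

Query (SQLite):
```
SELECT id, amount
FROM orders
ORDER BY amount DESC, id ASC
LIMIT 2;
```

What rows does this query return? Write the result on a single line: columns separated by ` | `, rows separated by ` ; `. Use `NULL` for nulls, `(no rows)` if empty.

12 | 293 ; 9 | 276

Sort by amount desc, tiebreak id asc: (293, id=12), (276, id=9), (224, id=6), (200, id=5), (142, id=1) …. Take first 2.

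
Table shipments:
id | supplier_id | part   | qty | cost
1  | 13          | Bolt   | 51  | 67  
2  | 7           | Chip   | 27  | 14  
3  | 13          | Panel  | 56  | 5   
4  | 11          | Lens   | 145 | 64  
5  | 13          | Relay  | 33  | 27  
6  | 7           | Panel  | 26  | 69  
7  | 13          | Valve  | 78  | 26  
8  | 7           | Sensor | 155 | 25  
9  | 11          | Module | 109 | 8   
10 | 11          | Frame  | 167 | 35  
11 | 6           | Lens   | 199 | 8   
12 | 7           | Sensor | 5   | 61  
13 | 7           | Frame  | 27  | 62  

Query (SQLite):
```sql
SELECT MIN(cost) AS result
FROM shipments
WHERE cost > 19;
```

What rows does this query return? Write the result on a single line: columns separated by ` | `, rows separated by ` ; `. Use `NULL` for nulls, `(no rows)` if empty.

25

Rows where cost > 19 → cost values: [67, 64, 27, 69, 26, 25, 35, 61, 62].
MIN of non-NULL values = 25.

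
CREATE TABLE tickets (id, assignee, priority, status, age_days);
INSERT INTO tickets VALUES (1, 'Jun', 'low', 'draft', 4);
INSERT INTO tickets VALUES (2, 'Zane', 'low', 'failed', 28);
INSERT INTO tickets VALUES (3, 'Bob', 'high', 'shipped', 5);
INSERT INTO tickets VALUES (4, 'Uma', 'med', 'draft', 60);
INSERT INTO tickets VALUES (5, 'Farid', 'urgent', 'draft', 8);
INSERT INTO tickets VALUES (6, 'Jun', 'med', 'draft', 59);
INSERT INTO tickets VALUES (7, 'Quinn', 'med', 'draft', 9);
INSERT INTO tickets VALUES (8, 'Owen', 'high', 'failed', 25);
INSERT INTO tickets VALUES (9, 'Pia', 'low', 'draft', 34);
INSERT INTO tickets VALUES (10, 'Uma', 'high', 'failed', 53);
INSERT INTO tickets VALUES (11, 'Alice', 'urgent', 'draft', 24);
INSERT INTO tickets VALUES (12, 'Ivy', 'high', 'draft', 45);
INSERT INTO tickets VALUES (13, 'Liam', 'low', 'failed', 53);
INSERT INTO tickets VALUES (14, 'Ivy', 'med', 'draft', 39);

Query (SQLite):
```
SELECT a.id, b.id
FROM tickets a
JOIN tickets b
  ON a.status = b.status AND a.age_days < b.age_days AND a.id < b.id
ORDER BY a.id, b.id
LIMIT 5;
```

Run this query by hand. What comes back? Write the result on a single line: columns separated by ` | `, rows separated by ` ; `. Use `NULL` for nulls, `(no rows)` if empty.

Pairs (a,b) with same status, a.age_days < b.age_days, a.id < b.id.
status groups: draft:{1,4,5,6,7,9,11,12,14} failed:{2,8,10,13} shipped:{3}
Ordered by (a.id, b.id); first 5.

1 | 4 ; 1 | 5 ; 1 | 6 ; 1 | 7 ; 1 | 9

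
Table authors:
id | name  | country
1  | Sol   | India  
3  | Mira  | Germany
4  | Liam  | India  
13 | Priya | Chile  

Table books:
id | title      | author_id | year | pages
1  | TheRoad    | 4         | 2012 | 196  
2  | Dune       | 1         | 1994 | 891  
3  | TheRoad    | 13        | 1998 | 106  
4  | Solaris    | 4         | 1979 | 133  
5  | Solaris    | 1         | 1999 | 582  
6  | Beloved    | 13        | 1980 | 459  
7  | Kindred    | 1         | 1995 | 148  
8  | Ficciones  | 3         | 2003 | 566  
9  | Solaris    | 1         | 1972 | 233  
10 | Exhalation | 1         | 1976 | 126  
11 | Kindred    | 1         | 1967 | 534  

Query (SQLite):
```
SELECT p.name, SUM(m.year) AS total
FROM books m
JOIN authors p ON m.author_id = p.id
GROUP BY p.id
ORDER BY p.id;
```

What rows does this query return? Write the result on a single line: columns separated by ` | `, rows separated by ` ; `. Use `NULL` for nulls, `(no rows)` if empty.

Join each books row to its authors via author_id.
Group joined rows by authors.id; compute SUM(m.year) per group.
  1: ids {2, 5, 7, 9, 10, 11} → SUM(m.year)=11903
  3: ids {8} → SUM(m.year)=2003
  4: ids {1, 4} → SUM(m.year)=3991
  13: ids {3, 6} → SUM(m.year)=3978

Sol | 11903 ; Mira | 2003 ; Liam | 3991 ; Priya | 3978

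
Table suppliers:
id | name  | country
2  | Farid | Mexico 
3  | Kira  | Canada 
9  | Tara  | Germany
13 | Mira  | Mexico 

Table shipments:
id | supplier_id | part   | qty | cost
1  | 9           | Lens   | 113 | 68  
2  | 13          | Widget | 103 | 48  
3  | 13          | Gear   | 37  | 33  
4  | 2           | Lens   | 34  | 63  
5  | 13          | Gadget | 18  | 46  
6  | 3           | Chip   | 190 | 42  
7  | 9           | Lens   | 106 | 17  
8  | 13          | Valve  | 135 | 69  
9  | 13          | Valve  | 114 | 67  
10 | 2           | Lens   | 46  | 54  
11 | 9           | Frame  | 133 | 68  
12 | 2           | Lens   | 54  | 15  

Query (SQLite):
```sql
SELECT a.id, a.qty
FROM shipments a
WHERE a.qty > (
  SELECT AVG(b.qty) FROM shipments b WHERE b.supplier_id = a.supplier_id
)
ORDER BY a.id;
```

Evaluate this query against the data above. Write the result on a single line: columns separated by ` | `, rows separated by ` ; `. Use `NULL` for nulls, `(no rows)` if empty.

For each shipments row a, compute AVG(qty) over rows sharing a.supplier_id.
Keep row a if a.qty > that per-group AVG.
  supplier_id=2: AVG(qty) = 44.666667
  supplier_id=3: AVG(qty) = 190.0
  supplier_id=9: AVG(qty) = 117.333333
  supplier_id=13: AVG(qty) = 81.4

2 | 103 ; 8 | 135 ; 9 | 114 ; 10 | 46 ; 11 | 133 ; 12 | 54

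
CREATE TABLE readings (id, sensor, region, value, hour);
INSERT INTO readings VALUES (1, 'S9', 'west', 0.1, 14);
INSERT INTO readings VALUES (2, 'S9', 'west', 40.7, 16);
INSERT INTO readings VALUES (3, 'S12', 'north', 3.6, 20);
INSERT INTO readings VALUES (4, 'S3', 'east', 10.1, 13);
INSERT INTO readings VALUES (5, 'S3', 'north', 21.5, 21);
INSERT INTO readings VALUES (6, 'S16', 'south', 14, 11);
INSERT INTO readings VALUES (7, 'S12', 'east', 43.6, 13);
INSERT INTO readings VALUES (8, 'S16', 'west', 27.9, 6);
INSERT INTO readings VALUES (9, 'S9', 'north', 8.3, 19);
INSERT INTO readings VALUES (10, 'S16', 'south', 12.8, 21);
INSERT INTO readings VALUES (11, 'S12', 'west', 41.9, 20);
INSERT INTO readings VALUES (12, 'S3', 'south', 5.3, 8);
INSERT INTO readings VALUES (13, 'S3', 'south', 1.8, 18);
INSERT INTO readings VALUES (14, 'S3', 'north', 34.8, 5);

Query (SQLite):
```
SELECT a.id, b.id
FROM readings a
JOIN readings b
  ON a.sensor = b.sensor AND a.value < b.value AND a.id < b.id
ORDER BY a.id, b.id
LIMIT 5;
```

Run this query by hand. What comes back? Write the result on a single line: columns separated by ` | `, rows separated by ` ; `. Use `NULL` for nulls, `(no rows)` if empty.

1 | 2 ; 1 | 9 ; 3 | 7 ; 3 | 11 ; 4 | 5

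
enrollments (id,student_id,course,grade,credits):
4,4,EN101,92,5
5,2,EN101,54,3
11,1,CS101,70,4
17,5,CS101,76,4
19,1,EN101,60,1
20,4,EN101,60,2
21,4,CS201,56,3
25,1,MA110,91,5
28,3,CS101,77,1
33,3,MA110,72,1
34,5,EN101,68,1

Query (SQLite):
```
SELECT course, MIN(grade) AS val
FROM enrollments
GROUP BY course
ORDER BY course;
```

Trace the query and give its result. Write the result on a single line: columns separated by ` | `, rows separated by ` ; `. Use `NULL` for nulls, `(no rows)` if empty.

CS101 | 70 ; CS201 | 56 ; EN101 | 54 ; MA110 | 72

Partition enrollments by course; compute MIN(grade) within each group.
  CS101: ids {11, 17, 28} → MIN(grade)=70
  CS201: ids {21} → MIN(grade)=56
  EN101: ids {4, 5, 19, 20, 34} → MIN(grade)=54
  MA110: ids {25, 33} → MIN(grade)=72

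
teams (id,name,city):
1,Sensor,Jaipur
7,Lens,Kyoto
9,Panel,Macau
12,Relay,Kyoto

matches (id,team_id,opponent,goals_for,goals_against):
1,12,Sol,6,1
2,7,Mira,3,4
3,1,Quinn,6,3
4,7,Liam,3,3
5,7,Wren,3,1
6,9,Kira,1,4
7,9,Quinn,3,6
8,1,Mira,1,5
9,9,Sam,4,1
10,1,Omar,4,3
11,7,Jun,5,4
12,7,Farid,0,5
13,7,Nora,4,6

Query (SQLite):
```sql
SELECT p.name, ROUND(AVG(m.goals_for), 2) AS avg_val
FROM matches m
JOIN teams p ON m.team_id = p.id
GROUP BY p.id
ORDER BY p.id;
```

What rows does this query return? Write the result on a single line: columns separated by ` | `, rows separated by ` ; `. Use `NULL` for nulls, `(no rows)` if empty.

Sensor | 3.67 ; Lens | 3 ; Panel | 2.67 ; Relay | 6

Join each matches row to its teams via team_id.
Group joined rows by teams.id; compute ROUND(AVG(m.goals_for), 2) per group.
  1: ids {3, 8, 10} → ROUND(AVG(m.goals_for), 2)=3.67
  7: ids {2, 4, 5, 11, 12, 13} → ROUND(AVG(m.goals_for), 2)=3
  9: ids {6, 7, 9} → ROUND(AVG(m.goals_for), 2)=2.67
  12: ids {1} → ROUND(AVG(m.goals_for), 2)=6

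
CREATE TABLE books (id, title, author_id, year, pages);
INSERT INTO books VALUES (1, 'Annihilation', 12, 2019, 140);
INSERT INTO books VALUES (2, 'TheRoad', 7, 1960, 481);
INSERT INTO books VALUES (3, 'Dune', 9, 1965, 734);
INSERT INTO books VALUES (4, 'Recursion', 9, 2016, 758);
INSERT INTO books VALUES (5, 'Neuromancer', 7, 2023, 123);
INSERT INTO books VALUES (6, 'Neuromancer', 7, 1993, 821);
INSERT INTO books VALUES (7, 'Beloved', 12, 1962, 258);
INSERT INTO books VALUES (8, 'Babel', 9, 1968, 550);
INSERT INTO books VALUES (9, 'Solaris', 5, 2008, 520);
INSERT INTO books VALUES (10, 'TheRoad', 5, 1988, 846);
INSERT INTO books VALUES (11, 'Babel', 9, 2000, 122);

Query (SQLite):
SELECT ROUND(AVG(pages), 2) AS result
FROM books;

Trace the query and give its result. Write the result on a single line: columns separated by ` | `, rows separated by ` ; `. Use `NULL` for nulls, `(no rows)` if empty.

All pages values: [140, 481, 734, 758, 123, 821, 258, 550, 520, 846, 122].
AVG = 5353 / 11 (rounded to 2 dp).

486.64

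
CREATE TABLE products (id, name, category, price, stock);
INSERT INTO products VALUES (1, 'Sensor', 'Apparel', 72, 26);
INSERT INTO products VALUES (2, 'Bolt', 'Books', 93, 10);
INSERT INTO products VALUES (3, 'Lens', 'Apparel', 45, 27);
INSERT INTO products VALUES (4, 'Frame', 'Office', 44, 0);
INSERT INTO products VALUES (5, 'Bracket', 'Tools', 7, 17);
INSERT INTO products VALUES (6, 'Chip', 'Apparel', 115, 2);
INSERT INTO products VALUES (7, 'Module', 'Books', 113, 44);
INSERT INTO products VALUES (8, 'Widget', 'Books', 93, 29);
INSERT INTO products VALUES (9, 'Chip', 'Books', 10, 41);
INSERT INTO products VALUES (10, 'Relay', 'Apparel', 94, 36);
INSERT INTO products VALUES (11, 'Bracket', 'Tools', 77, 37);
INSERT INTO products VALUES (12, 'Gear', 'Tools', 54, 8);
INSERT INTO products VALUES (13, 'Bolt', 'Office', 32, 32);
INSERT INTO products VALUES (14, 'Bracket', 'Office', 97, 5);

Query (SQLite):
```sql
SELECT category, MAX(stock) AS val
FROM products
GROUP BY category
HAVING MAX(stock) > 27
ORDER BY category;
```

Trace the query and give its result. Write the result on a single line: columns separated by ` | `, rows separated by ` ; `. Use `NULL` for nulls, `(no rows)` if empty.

Partition products by category; compute MAX(stock) within each group.
HAVING: keep groups where MAX(stock) > 27.
  Apparel: ids {1, 3, 6, 10} → MAX(stock)=36
  Books: ids {2, 7, 8, 9} → MAX(stock)=44
  Office: ids {4, 13, 14} → MAX(stock)=32
  Tools: ids {5, 11, 12} → MAX(stock)=37

Apparel | 36 ; Books | 44 ; Office | 32 ; Tools | 37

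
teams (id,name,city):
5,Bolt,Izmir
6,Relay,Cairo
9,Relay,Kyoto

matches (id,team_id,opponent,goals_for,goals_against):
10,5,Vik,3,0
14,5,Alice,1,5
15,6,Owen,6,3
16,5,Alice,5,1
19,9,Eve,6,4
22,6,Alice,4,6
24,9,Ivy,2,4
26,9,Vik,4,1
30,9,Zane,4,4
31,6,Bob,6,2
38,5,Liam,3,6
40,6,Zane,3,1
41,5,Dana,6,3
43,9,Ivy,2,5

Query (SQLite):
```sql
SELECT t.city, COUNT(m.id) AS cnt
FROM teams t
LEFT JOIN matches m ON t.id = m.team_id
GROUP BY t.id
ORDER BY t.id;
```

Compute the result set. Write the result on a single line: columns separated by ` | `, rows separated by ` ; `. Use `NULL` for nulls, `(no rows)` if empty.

LEFT JOIN keeps every teams row; unmatched ones get NULL for matches columns.
Group by teams.id and compute COUNT(m.id). COUNT(col) of an all-NULL group is 0.
  5: ids {10, 14, 16, 38, 41} → COUNT(m.id)=5
  6: ids {15, 22, 31, 40} → COUNT(m.id)=4
  9: ids {19, 24, 26, 30, 43} → COUNT(m.id)=5

Izmir | 5 ; Cairo | 4 ; Kyoto | 5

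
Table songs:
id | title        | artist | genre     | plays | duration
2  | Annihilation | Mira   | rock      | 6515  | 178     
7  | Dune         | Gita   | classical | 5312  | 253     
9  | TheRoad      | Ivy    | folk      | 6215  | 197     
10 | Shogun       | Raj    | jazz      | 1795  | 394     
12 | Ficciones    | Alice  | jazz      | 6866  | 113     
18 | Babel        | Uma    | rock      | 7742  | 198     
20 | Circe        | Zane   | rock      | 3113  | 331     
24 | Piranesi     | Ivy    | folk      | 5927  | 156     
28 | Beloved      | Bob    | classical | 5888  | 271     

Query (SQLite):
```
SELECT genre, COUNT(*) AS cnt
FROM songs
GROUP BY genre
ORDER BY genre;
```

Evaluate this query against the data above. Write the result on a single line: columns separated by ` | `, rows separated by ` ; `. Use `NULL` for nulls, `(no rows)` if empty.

classical | 2 ; folk | 2 ; jazz | 2 ; rock | 3

Partition songs by genre; compute COUNT(*) within each group.
  classical: ids {7, 28} → COUNT(*)=2
  folk: ids {9, 24} → COUNT(*)=2
  jazz: ids {10, 12} → COUNT(*)=2
  rock: ids {2, 18, 20} → COUNT(*)=3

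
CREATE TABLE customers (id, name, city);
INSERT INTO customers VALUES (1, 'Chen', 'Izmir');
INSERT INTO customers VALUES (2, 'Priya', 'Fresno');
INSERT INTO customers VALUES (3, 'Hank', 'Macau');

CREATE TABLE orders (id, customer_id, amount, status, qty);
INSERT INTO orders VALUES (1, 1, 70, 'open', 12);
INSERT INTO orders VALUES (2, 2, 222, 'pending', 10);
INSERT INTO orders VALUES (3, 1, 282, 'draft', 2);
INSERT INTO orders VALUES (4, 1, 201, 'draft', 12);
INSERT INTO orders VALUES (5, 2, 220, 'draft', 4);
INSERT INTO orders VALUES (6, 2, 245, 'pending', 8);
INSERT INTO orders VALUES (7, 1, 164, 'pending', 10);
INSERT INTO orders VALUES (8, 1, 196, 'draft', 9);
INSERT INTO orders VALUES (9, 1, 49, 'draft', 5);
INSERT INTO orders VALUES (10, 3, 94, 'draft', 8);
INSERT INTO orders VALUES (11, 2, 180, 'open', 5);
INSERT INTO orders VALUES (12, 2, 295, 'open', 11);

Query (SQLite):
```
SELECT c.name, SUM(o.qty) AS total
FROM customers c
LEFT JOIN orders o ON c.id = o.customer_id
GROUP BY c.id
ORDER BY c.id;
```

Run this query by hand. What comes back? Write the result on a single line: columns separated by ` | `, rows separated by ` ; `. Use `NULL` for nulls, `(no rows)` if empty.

Chen | 50 ; Priya | 38 ; Hank | 8

LEFT JOIN keeps every customers row; unmatched ones get NULL for orders columns.
Group by customers.id and compute SUM(o.qty). SUM over an all-NULL group is NULL.
  1: ids {1, 3, 4, 7, 8, 9} → SUM(o.qty)=50
  2: ids {2, 5, 6, 11, 12} → SUM(o.qty)=38
  3: ids {10} → SUM(o.qty)=8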